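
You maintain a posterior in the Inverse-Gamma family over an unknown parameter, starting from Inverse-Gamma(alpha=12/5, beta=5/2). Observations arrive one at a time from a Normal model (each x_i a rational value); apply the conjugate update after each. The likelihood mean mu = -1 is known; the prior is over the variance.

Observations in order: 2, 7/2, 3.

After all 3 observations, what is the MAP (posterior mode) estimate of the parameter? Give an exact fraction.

obs 1: x=2 → posterior Inverse-Gamma(29/10, 7)
obs 2: x=7/2 → posterior Inverse-Gamma(17/5, 137/8)
obs 3: x=3 → posterior Inverse-Gamma(39/10, 201/8)

1005/196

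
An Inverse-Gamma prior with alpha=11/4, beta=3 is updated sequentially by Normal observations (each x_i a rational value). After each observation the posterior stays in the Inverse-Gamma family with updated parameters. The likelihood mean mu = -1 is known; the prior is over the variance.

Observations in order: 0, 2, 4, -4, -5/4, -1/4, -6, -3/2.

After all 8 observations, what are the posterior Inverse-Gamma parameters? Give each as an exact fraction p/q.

alpha=27/4, beta=607/16

obs 1: x=0 → posterior Inverse-Gamma(13/4, 7/2)
obs 2: x=2 → posterior Inverse-Gamma(15/4, 8)
obs 3: x=4 → posterior Inverse-Gamma(17/4, 41/2)
obs 4: x=-4 → posterior Inverse-Gamma(19/4, 25)
obs 5: x=-5/4 → posterior Inverse-Gamma(21/4, 801/32)
obs 6: x=-1/4 → posterior Inverse-Gamma(23/4, 405/16)
obs 7: x=-6 → posterior Inverse-Gamma(25/4, 605/16)
obs 8: x=-3/2 → posterior Inverse-Gamma(27/4, 607/16)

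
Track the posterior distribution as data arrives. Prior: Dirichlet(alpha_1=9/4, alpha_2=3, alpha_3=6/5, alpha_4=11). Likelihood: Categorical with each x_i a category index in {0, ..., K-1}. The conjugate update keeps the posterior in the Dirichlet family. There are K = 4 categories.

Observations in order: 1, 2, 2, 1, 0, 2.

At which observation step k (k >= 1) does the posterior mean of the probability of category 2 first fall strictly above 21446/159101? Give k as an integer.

obs 1: x=1 → posterior Dirichlet(9/4, 4, 6/5, 11)
obs 2: x=2 → posterior Dirichlet(9/4, 4, 11/5, 11)
obs 3: x=2 → posterior Dirichlet(9/4, 4, 16/5, 11)
obs 4: x=1 → posterior Dirichlet(9/4, 5, 16/5, 11)
obs 5: x=0 → posterior Dirichlet(13/4, 5, 16/5, 11)
obs 6: x=2 → posterior Dirichlet(13/4, 5, 21/5, 11)

k = 3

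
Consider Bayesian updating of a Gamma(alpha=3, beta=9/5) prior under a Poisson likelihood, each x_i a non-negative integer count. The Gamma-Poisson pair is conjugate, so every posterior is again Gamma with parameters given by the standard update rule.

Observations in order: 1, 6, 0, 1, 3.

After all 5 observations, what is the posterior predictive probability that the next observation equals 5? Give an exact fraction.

8207139373288943841689600000/188792624592092441930543820351

obs 1: x=1 → posterior Gamma(4, 14/5)
obs 2: x=6 → posterior Gamma(10, 19/5)
obs 3: x=0 → posterior Gamma(10, 24/5)
obs 4: x=1 → posterior Gamma(11, 29/5)
obs 5: x=3 → posterior Gamma(14, 34/5)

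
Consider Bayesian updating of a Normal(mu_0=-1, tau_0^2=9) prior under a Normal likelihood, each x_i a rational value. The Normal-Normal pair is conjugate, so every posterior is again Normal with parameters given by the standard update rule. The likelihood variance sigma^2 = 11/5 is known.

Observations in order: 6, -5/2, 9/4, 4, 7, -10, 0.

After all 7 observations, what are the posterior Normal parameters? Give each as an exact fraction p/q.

obs 1: x=6 → posterior Normal(37/8, 99/56)
obs 2: x=-5/2 → posterior Normal(293/202, 99/101)
obs 3: x=9/4 → posterior Normal(991/584, 99/146)
obs 4: x=4 → posterior Normal(1711/764, 99/191)
obs 5: x=7 → posterior Normal(2971/944, 99/236)
obs 6: x=-10 → posterior Normal(1171/1124, 99/281)
obs 7: x=0 → posterior Normal(1171/1304, 99/326)

mu_0=1171/1304, tau_0^2=99/326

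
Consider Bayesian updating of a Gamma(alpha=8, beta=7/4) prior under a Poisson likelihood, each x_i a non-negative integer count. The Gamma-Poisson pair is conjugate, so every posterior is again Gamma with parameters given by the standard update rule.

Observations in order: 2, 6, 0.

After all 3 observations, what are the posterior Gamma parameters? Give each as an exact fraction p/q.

obs 1: x=2 → posterior Gamma(10, 11/4)
obs 2: x=6 → posterior Gamma(16, 15/4)
obs 3: x=0 → posterior Gamma(16, 19/4)

alpha=16, beta=19/4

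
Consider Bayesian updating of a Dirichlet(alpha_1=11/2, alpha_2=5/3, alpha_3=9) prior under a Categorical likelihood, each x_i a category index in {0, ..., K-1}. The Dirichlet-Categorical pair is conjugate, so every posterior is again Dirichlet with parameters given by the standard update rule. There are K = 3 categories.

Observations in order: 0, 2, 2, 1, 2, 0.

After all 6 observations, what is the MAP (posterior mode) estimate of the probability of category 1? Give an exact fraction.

2/23

obs 1: x=0 → posterior Dirichlet(13/2, 5/3, 9)
obs 2: x=2 → posterior Dirichlet(13/2, 5/3, 10)
obs 3: x=2 → posterior Dirichlet(13/2, 5/3, 11)
obs 4: x=1 → posterior Dirichlet(13/2, 8/3, 11)
obs 5: x=2 → posterior Dirichlet(13/2, 8/3, 12)
obs 6: x=0 → posterior Dirichlet(15/2, 8/3, 12)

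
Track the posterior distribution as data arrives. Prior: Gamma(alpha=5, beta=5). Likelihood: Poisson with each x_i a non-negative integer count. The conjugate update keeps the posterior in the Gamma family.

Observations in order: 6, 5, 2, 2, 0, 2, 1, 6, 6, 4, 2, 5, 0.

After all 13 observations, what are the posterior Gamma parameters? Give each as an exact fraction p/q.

obs 1: x=6 → posterior Gamma(11, 6)
obs 2: x=5 → posterior Gamma(16, 7)
obs 3: x=2 → posterior Gamma(18, 8)
obs 4: x=2 → posterior Gamma(20, 9)
obs 5: x=0 → posterior Gamma(20, 10)
obs 6: x=2 → posterior Gamma(22, 11)
obs 7: x=1 → posterior Gamma(23, 12)
obs 8: x=6 → posterior Gamma(29, 13)
obs 9: x=6 → posterior Gamma(35, 14)
obs 10: x=4 → posterior Gamma(39, 15)
obs 11: x=2 → posterior Gamma(41, 16)
obs 12: x=5 → posterior Gamma(46, 17)
obs 13: x=0 → posterior Gamma(46, 18)

alpha=46, beta=18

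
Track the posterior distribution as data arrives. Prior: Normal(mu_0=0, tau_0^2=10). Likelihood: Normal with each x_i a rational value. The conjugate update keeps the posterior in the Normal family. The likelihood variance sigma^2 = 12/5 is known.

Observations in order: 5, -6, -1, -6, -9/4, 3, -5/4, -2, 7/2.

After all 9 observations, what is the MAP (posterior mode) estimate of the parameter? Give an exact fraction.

-25/33

obs 1: x=5 → posterior Normal(125/31, 60/31)
obs 2: x=-6 → posterior Normal(-25/56, 15/14)
obs 3: x=-1 → posterior Normal(-50/81, 20/27)
obs 4: x=-6 → posterior Normal(-100/53, 30/53)
obs 5: x=-9/4 → posterior Normal(-1025/524, 60/131)
obs 6: x=3 → posterior Normal(-725/624, 5/13)
obs 7: x=-5/4 → posterior Normal(-425/362, 60/181)
obs 8: x=-2 → posterior Normal(-525/412, 30/103)
obs 9: x=7/2 → posterior Normal(-25/33, 20/77)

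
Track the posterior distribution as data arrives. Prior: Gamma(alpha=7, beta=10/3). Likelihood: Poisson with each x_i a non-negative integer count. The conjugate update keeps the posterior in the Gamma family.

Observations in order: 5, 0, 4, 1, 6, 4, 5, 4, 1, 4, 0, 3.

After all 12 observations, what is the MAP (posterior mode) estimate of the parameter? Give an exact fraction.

obs 1: x=5 → posterior Gamma(12, 13/3)
obs 2: x=0 → posterior Gamma(12, 16/3)
obs 3: x=4 → posterior Gamma(16, 19/3)
obs 4: x=1 → posterior Gamma(17, 22/3)
obs 5: x=6 → posterior Gamma(23, 25/3)
obs 6: x=4 → posterior Gamma(27, 28/3)
obs 7: x=5 → posterior Gamma(32, 31/3)
obs 8: x=4 → posterior Gamma(36, 34/3)
obs 9: x=1 → posterior Gamma(37, 37/3)
obs 10: x=4 → posterior Gamma(41, 40/3)
obs 11: x=0 → posterior Gamma(41, 43/3)
obs 12: x=3 → posterior Gamma(44, 46/3)

129/46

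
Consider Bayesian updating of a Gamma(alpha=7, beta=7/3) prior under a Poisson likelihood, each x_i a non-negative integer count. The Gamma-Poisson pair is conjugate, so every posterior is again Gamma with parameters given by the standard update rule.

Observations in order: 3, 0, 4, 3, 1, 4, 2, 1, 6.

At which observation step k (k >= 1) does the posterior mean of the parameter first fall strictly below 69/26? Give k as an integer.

obs 1: x=3 → posterior Gamma(10, 10/3)
obs 2: x=0 → posterior Gamma(10, 13/3)
obs 3: x=4 → posterior Gamma(14, 16/3)
obs 4: x=3 → posterior Gamma(17, 19/3)
obs 5: x=1 → posterior Gamma(18, 22/3)
obs 6: x=4 → posterior Gamma(22, 25/3)
obs 7: x=2 → posterior Gamma(24, 28/3)
obs 8: x=1 → posterior Gamma(25, 31/3)
obs 9: x=6 → posterior Gamma(31, 34/3)

k = 2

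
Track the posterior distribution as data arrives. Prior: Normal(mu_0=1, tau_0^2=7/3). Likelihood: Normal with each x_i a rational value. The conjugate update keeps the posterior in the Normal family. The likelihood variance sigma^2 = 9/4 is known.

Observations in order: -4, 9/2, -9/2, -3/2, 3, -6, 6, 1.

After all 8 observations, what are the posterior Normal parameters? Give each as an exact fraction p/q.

obs 1: x=-4 → posterior Normal(-17/11, 63/55)
obs 2: x=9/2 → posterior Normal(41/83, 63/83)
obs 3: x=-9/2 → posterior Normal(-85/111, 21/37)
obs 4: x=-3/2 → posterior Normal(-127/139, 63/139)
obs 5: x=3 → posterior Normal(-43/167, 63/167)
obs 6: x=-6 → posterior Normal(-211/195, 21/65)
obs 7: x=6 → posterior Normal(-43/223, 63/223)
obs 8: x=1 → posterior Normal(-15/251, 63/251)

mu_0=-15/251, tau_0^2=63/251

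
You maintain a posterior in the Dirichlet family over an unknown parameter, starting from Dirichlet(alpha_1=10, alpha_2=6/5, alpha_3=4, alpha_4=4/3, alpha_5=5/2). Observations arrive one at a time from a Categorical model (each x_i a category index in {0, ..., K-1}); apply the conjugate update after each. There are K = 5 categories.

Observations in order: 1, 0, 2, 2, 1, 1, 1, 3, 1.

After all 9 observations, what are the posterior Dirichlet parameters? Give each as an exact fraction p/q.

obs 1: x=1 → posterior Dirichlet(10, 11/5, 4, 4/3, 5/2)
obs 2: x=0 → posterior Dirichlet(11, 11/5, 4, 4/3, 5/2)
obs 3: x=2 → posterior Dirichlet(11, 11/5, 5, 4/3, 5/2)
obs 4: x=2 → posterior Dirichlet(11, 11/5, 6, 4/3, 5/2)
obs 5: x=1 → posterior Dirichlet(11, 16/5, 6, 4/3, 5/2)
obs 6: x=1 → posterior Dirichlet(11, 21/5, 6, 4/3, 5/2)
obs 7: x=1 → posterior Dirichlet(11, 26/5, 6, 4/3, 5/2)
obs 8: x=3 → posterior Dirichlet(11, 26/5, 6, 7/3, 5/2)
obs 9: x=1 → posterior Dirichlet(11, 31/5, 6, 7/3, 5/2)

alpha_1=11, alpha_2=31/5, alpha_3=6, alpha_4=7/3, alpha_5=5/2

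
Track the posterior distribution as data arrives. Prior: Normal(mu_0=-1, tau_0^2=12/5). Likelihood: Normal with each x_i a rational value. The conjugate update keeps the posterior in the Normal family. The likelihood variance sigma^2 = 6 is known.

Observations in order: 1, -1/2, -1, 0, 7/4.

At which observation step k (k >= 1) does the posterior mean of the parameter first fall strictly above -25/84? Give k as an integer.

k = 5

obs 1: x=1 → posterior Normal(-3/7, 12/7)
obs 2: x=-1/2 → posterior Normal(-4/9, 4/3)
obs 3: x=-1 → posterior Normal(-6/11, 12/11)
obs 4: x=0 → posterior Normal(-6/13, 12/13)
obs 5: x=7/4 → posterior Normal(-1/6, 4/5)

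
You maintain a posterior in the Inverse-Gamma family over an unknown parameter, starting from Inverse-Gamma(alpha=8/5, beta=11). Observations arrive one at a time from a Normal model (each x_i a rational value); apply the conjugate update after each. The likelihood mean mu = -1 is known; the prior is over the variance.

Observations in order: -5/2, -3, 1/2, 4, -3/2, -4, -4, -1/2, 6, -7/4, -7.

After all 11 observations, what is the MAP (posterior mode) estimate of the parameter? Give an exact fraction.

4255/432

obs 1: x=-5/2 → posterior Inverse-Gamma(21/10, 97/8)
obs 2: x=-3 → posterior Inverse-Gamma(13/5, 113/8)
obs 3: x=1/2 → posterior Inverse-Gamma(31/10, 61/4)
obs 4: x=4 → posterior Inverse-Gamma(18/5, 111/4)
obs 5: x=-3/2 → posterior Inverse-Gamma(41/10, 223/8)
obs 6: x=-4 → posterior Inverse-Gamma(23/5, 259/8)
obs 7: x=-4 → posterior Inverse-Gamma(51/10, 295/8)
obs 8: x=-1/2 → posterior Inverse-Gamma(28/5, 37)
obs 9: x=6 → posterior Inverse-Gamma(61/10, 123/2)
obs 10: x=-7/4 → posterior Inverse-Gamma(33/5, 1977/32)
obs 11: x=-7 → posterior Inverse-Gamma(71/10, 2553/32)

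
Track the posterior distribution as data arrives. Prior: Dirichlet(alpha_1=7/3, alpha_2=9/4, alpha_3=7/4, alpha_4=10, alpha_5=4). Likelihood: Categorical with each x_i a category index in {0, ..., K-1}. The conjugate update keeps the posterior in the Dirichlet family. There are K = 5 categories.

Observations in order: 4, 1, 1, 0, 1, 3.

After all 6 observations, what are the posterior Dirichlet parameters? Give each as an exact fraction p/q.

obs 1: x=4 → posterior Dirichlet(7/3, 9/4, 7/4, 10, 5)
obs 2: x=1 → posterior Dirichlet(7/3, 13/4, 7/4, 10, 5)
obs 3: x=1 → posterior Dirichlet(7/3, 17/4, 7/4, 10, 5)
obs 4: x=0 → posterior Dirichlet(10/3, 17/4, 7/4, 10, 5)
obs 5: x=1 → posterior Dirichlet(10/3, 21/4, 7/4, 10, 5)
obs 6: x=3 → posterior Dirichlet(10/3, 21/4, 7/4, 11, 5)

alpha_1=10/3, alpha_2=21/4, alpha_3=7/4, alpha_4=11, alpha_5=5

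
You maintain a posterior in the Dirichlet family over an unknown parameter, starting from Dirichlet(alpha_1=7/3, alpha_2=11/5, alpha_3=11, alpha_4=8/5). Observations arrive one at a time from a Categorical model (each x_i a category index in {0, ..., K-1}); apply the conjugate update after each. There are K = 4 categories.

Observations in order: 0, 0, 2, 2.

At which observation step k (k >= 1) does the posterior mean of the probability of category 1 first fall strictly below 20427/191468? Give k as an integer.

k = 4

obs 1: x=0 → posterior Dirichlet(10/3, 11/5, 11, 8/5)
obs 2: x=0 → posterior Dirichlet(13/3, 11/5, 11, 8/5)
obs 3: x=2 → posterior Dirichlet(13/3, 11/5, 12, 8/5)
obs 4: x=2 → posterior Dirichlet(13/3, 11/5, 13, 8/5)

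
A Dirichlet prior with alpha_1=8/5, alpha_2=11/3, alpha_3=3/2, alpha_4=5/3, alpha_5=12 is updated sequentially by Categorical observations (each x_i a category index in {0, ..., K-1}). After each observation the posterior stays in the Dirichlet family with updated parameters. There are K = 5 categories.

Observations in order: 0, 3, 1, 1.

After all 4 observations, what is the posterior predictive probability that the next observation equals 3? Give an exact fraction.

obs 1: x=0 → posterior Dirichlet(13/5, 11/3, 3/2, 5/3, 12)
obs 2: x=3 → posterior Dirichlet(13/5, 11/3, 3/2, 8/3, 12)
obs 3: x=1 → posterior Dirichlet(13/5, 14/3, 3/2, 8/3, 12)
obs 4: x=1 → posterior Dirichlet(13/5, 17/3, 3/2, 8/3, 12)

80/733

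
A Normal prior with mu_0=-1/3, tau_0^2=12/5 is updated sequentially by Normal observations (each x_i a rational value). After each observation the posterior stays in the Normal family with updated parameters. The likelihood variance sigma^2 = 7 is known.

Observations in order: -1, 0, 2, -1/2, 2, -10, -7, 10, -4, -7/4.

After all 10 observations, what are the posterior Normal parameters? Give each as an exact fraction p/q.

mu_0=-404/465, tau_0^2=84/155

obs 1: x=-1 → posterior Normal(-71/141, 84/47)
obs 2: x=0 → posterior Normal(-71/177, 84/59)
obs 3: x=2 → posterior Normal(1/213, 84/71)
obs 4: x=-1/2 → posterior Normal(-17/249, 84/83)
obs 5: x=2 → posterior Normal(11/57, 84/95)
obs 6: x=-10 → posterior Normal(-305/321, 84/107)
obs 7: x=-7 → posterior Normal(-557/357, 12/17)
obs 8: x=10 → posterior Normal(-197/393, 84/131)
obs 9: x=-4 → posterior Normal(-31/39, 84/143)
obs 10: x=-7/4 → posterior Normal(-404/465, 84/155)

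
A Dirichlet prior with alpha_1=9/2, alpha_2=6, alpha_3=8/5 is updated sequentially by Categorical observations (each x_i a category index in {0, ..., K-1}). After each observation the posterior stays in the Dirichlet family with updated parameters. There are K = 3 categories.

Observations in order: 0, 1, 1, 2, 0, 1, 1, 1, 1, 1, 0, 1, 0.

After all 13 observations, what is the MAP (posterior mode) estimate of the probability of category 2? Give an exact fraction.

obs 1: x=0 → posterior Dirichlet(11/2, 6, 8/5)
obs 2: x=1 → posterior Dirichlet(11/2, 7, 8/5)
obs 3: x=1 → posterior Dirichlet(11/2, 8, 8/5)
obs 4: x=2 → posterior Dirichlet(11/2, 8, 13/5)
obs 5: x=0 → posterior Dirichlet(13/2, 8, 13/5)
obs 6: x=1 → posterior Dirichlet(13/2, 9, 13/5)
obs 7: x=1 → posterior Dirichlet(13/2, 10, 13/5)
obs 8: x=1 → posterior Dirichlet(13/2, 11, 13/5)
obs 9: x=1 → posterior Dirichlet(13/2, 12, 13/5)
obs 10: x=1 → posterior Dirichlet(13/2, 13, 13/5)
obs 11: x=0 → posterior Dirichlet(15/2, 13, 13/5)
obs 12: x=1 → posterior Dirichlet(15/2, 14, 13/5)
obs 13: x=0 → posterior Dirichlet(17/2, 14, 13/5)

16/221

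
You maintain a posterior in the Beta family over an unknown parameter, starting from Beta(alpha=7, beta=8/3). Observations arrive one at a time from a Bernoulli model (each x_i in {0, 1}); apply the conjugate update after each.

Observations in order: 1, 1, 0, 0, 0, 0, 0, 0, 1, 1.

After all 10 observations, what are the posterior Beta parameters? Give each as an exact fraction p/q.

obs 1: x=1 → posterior Beta(8, 8/3)
obs 2: x=1 → posterior Beta(9, 8/3)
obs 3: x=0 → posterior Beta(9, 11/3)
obs 4: x=0 → posterior Beta(9, 14/3)
obs 5: x=0 → posterior Beta(9, 17/3)
obs 6: x=0 → posterior Beta(9, 20/3)
obs 7: x=0 → posterior Beta(9, 23/3)
obs 8: x=0 → posterior Beta(9, 26/3)
obs 9: x=1 → posterior Beta(10, 26/3)
obs 10: x=1 → posterior Beta(11, 26/3)

alpha=11, beta=26/3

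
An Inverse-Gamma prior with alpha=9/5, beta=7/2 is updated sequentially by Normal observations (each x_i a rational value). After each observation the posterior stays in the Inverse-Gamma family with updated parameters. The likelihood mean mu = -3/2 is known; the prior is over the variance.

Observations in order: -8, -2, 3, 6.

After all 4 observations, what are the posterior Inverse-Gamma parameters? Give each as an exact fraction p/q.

obs 1: x=-8 → posterior Inverse-Gamma(23/10, 197/8)
obs 2: x=-2 → posterior Inverse-Gamma(14/5, 99/4)
obs 3: x=3 → posterior Inverse-Gamma(33/10, 279/8)
obs 4: x=6 → posterior Inverse-Gamma(19/5, 63)

alpha=19/5, beta=63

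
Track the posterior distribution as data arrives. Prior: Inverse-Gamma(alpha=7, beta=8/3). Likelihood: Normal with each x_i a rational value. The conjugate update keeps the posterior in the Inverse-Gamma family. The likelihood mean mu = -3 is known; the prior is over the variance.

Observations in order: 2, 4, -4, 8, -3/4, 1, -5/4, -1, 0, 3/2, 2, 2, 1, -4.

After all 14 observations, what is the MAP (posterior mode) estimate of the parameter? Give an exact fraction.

obs 1: x=2 → posterior Inverse-Gamma(15/2, 91/6)
obs 2: x=4 → posterior Inverse-Gamma(8, 119/3)
obs 3: x=-4 → posterior Inverse-Gamma(17/2, 241/6)
obs 4: x=8 → posterior Inverse-Gamma(9, 302/3)
obs 5: x=-3/4 → posterior Inverse-Gamma(19/2, 9907/96)
obs 6: x=1 → posterior Inverse-Gamma(10, 10675/96)
obs 7: x=-5/4 → posterior Inverse-Gamma(21/2, 5411/48)
obs 8: x=-1 → posterior Inverse-Gamma(11, 5507/48)
obs 9: x=0 → posterior Inverse-Gamma(23/2, 5723/48)
obs 10: x=3/2 → posterior Inverse-Gamma(12, 6209/48)
obs 11: x=2 → posterior Inverse-Gamma(25/2, 6809/48)
obs 12: x=2 → posterior Inverse-Gamma(13, 7409/48)
obs 13: x=1 → posterior Inverse-Gamma(27/2, 7793/48)
obs 14: x=-4 → posterior Inverse-Gamma(14, 7817/48)

7817/720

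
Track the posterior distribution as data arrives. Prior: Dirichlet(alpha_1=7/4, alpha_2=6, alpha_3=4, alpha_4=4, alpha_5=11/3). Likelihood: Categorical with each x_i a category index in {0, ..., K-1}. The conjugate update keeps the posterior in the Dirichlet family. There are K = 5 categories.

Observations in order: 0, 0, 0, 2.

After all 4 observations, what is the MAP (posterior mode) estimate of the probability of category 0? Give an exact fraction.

obs 1: x=0 → posterior Dirichlet(11/4, 6, 4, 4, 11/3)
obs 2: x=0 → posterior Dirichlet(15/4, 6, 4, 4, 11/3)
obs 3: x=0 → posterior Dirichlet(19/4, 6, 4, 4, 11/3)
obs 4: x=2 → posterior Dirichlet(19/4, 6, 5, 4, 11/3)

45/221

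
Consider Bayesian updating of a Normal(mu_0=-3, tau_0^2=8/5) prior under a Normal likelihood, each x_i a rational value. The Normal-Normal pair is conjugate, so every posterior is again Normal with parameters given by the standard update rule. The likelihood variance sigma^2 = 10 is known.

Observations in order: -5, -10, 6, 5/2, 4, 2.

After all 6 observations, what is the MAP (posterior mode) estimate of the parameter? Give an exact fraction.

obs 1: x=-5 → posterior Normal(-95/29, 40/29)
obs 2: x=-10 → posterior Normal(-45/11, 40/33)
obs 3: x=6 → posterior Normal(-3, 40/37)
obs 4: x=5/2 → posterior Normal(-101/41, 40/41)
obs 5: x=4 → posterior Normal(-17/9, 8/9)
obs 6: x=2 → posterior Normal(-11/7, 40/49)

-11/7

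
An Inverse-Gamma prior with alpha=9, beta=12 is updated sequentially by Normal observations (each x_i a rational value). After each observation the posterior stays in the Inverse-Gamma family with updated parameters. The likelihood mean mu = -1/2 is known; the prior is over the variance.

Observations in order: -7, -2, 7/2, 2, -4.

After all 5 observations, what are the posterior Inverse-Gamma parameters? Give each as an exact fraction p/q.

alpha=23/2, beta=103/2

obs 1: x=-7 → posterior Inverse-Gamma(19/2, 265/8)
obs 2: x=-2 → posterior Inverse-Gamma(10, 137/4)
obs 3: x=7/2 → posterior Inverse-Gamma(21/2, 169/4)
obs 4: x=2 → posterior Inverse-Gamma(11, 363/8)
obs 5: x=-4 → posterior Inverse-Gamma(23/2, 103/2)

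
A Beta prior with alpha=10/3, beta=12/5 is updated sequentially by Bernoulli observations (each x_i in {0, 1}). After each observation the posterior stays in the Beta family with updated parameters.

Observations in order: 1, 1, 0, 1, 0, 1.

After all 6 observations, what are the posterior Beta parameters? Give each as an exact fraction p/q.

obs 1: x=1 → posterior Beta(13/3, 12/5)
obs 2: x=1 → posterior Beta(16/3, 12/5)
obs 3: x=0 → posterior Beta(16/3, 17/5)
obs 4: x=1 → posterior Beta(19/3, 17/5)
obs 5: x=0 → posterior Beta(19/3, 22/5)
obs 6: x=1 → posterior Beta(22/3, 22/5)

alpha=22/3, beta=22/5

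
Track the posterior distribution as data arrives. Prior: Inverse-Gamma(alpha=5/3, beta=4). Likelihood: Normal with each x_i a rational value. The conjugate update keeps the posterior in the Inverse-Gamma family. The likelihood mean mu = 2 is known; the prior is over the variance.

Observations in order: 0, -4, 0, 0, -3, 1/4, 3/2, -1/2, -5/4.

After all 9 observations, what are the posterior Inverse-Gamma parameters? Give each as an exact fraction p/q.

alpha=37/6, beta=809/16

obs 1: x=0 → posterior Inverse-Gamma(13/6, 6)
obs 2: x=-4 → posterior Inverse-Gamma(8/3, 24)
obs 3: x=0 → posterior Inverse-Gamma(19/6, 26)
obs 4: x=0 → posterior Inverse-Gamma(11/3, 28)
obs 5: x=-3 → posterior Inverse-Gamma(25/6, 81/2)
obs 6: x=1/4 → posterior Inverse-Gamma(14/3, 1345/32)
obs 7: x=3/2 → posterior Inverse-Gamma(31/6, 1349/32)
obs 8: x=-1/2 → posterior Inverse-Gamma(17/3, 1449/32)
obs 9: x=-5/4 → posterior Inverse-Gamma(37/6, 809/16)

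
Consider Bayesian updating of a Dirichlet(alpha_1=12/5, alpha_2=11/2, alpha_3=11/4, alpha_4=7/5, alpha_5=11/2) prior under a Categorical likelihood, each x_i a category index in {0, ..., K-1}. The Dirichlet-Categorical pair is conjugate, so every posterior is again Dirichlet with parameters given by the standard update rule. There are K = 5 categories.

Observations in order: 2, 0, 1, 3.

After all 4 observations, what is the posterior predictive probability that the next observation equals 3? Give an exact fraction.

obs 1: x=2 → posterior Dirichlet(12/5, 11/2, 15/4, 7/5, 11/2)
obs 2: x=0 → posterior Dirichlet(17/5, 11/2, 15/4, 7/5, 11/2)
obs 3: x=1 → posterior Dirichlet(17/5, 13/2, 15/4, 7/5, 11/2)
obs 4: x=3 → posterior Dirichlet(17/5, 13/2, 15/4, 12/5, 11/2)

48/431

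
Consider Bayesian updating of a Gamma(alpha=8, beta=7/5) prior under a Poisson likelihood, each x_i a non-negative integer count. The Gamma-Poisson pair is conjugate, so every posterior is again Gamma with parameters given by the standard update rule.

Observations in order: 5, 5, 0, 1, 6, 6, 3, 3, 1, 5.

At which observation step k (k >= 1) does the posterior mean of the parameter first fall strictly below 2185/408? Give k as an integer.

k = 2

obs 1: x=5 → posterior Gamma(13, 12/5)
obs 2: x=5 → posterior Gamma(18, 17/5)
obs 3: x=0 → posterior Gamma(18, 22/5)
obs 4: x=1 → posterior Gamma(19, 27/5)
obs 5: x=6 → posterior Gamma(25, 32/5)
obs 6: x=6 → posterior Gamma(31, 37/5)
obs 7: x=3 → posterior Gamma(34, 42/5)
obs 8: x=3 → posterior Gamma(37, 47/5)
obs 9: x=1 → posterior Gamma(38, 52/5)
obs 10: x=5 → posterior Gamma(43, 57/5)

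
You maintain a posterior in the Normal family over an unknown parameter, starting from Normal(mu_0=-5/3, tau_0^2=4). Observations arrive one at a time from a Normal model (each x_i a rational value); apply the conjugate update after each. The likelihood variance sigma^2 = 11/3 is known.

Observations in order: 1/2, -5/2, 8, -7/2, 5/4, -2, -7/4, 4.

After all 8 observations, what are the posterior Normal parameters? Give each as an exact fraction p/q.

obs 1: x=1/2 → posterior Normal(-37/69, 44/23)
obs 2: x=-5/2 → posterior Normal(-127/105, 44/35)
obs 3: x=8 → posterior Normal(161/141, 44/47)
obs 4: x=-7/2 → posterior Normal(35/177, 44/59)
obs 5: x=5/4 → posterior Normal(80/213, 44/71)
obs 6: x=-2 → posterior Normal(8/249, 44/83)
obs 7: x=-7/4 → posterior Normal(-11/57, 44/95)
obs 8: x=4 → posterior Normal(89/321, 44/107)

mu_0=89/321, tau_0^2=44/107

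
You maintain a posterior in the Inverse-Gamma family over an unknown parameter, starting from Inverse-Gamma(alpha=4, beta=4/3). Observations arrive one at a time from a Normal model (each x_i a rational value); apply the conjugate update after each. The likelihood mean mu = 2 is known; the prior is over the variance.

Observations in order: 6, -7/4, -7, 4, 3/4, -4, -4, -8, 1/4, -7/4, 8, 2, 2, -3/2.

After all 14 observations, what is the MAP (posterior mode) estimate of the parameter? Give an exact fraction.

obs 1: x=6 → posterior Inverse-Gamma(9/2, 28/3)
obs 2: x=-7/4 → posterior Inverse-Gamma(5, 1571/96)
obs 3: x=-7 → posterior Inverse-Gamma(11/2, 5459/96)
obs 4: x=4 → posterior Inverse-Gamma(6, 5651/96)
obs 5: x=3/4 → posterior Inverse-Gamma(13/2, 2863/48)
obs 6: x=-4 → posterior Inverse-Gamma(7, 3727/48)
obs 7: x=-4 → posterior Inverse-Gamma(15/2, 4591/48)
obs 8: x=-8 → posterior Inverse-Gamma(8, 6991/48)
obs 9: x=1/4 → posterior Inverse-Gamma(17/2, 14129/96)
obs 10: x=-7/4 → posterior Inverse-Gamma(9, 3701/24)
obs 11: x=8 → posterior Inverse-Gamma(19/2, 4133/24)
obs 12: x=2 → posterior Inverse-Gamma(10, 4133/24)
obs 13: x=2 → posterior Inverse-Gamma(21/2, 4133/24)
obs 14: x=-3/2 → posterior Inverse-Gamma(11, 535/3)

535/36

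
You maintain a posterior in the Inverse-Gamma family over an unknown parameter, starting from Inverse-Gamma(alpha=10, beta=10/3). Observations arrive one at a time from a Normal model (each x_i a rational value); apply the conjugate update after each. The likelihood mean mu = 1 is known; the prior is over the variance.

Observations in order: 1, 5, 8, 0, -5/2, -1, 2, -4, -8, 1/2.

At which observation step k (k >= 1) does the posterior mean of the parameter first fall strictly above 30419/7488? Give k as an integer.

k = 8

obs 1: x=1 → posterior Inverse-Gamma(21/2, 10/3)
obs 2: x=5 → posterior Inverse-Gamma(11, 34/3)
obs 3: x=8 → posterior Inverse-Gamma(23/2, 215/6)
obs 4: x=0 → posterior Inverse-Gamma(12, 109/3)
obs 5: x=-5/2 → posterior Inverse-Gamma(25/2, 1019/24)
obs 6: x=-1 → posterior Inverse-Gamma(13, 1067/24)
obs 7: x=2 → posterior Inverse-Gamma(27/2, 1079/24)
obs 8: x=-4 → posterior Inverse-Gamma(14, 1379/24)
obs 9: x=-8 → posterior Inverse-Gamma(29/2, 2351/24)
obs 10: x=1/2 → posterior Inverse-Gamma(15, 1177/12)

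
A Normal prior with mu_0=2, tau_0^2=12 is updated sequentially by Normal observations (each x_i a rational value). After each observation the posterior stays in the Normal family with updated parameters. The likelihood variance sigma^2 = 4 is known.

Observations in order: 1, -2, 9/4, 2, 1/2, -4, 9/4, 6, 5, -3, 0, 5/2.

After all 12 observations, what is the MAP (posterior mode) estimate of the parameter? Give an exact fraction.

obs 1: x=1 → posterior Normal(5/4, 3)
obs 2: x=-2 → posterior Normal(-1/7, 12/7)
obs 3: x=9/4 → posterior Normal(23/40, 6/5)
obs 4: x=2 → posterior Normal(47/52, 12/13)
obs 5: x=1/2 → posterior Normal(53/64, 3/4)
obs 6: x=-4 → posterior Normal(5/76, 12/19)
obs 7: x=9/4 → posterior Normal(4/11, 6/11)
obs 8: x=6 → posterior Normal(26/25, 12/25)
obs 9: x=5 → posterior Normal(41/28, 3/7)
obs 10: x=-3 → posterior Normal(32/31, 12/31)
obs 11: x=0 → posterior Normal(16/17, 6/17)
obs 12: x=5/2 → posterior Normal(79/74, 12/37)

79/74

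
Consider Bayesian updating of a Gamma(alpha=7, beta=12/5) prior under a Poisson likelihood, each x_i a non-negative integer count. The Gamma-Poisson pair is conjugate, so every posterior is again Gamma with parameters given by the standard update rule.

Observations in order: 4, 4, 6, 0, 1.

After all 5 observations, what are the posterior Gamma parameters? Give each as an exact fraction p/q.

alpha=22, beta=37/5

obs 1: x=4 → posterior Gamma(11, 17/5)
obs 2: x=4 → posterior Gamma(15, 22/5)
obs 3: x=6 → posterior Gamma(21, 27/5)
obs 4: x=0 → posterior Gamma(21, 32/5)
obs 5: x=1 → posterior Gamma(22, 37/5)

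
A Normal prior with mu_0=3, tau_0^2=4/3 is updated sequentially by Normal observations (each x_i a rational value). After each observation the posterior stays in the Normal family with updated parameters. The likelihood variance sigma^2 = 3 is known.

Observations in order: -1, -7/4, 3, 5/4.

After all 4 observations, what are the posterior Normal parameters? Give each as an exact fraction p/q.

mu_0=33/25, tau_0^2=12/25

obs 1: x=-1 → posterior Normal(23/13, 12/13)
obs 2: x=-7/4 → posterior Normal(16/17, 12/17)
obs 3: x=3 → posterior Normal(4/3, 4/7)
obs 4: x=5/4 → posterior Normal(33/25, 12/25)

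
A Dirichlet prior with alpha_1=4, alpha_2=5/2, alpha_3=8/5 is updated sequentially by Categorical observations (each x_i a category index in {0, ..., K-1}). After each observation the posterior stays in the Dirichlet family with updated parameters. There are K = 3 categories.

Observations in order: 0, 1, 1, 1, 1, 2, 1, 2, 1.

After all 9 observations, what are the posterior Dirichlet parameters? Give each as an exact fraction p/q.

obs 1: x=0 → posterior Dirichlet(5, 5/2, 8/5)
obs 2: x=1 → posterior Dirichlet(5, 7/2, 8/5)
obs 3: x=1 → posterior Dirichlet(5, 9/2, 8/5)
obs 4: x=1 → posterior Dirichlet(5, 11/2, 8/5)
obs 5: x=1 → posterior Dirichlet(5, 13/2, 8/5)
obs 6: x=2 → posterior Dirichlet(5, 13/2, 13/5)
obs 7: x=1 → posterior Dirichlet(5, 15/2, 13/5)
obs 8: x=2 → posterior Dirichlet(5, 15/2, 18/5)
obs 9: x=1 → posterior Dirichlet(5, 17/2, 18/5)

alpha_1=5, alpha_2=17/2, alpha_3=18/5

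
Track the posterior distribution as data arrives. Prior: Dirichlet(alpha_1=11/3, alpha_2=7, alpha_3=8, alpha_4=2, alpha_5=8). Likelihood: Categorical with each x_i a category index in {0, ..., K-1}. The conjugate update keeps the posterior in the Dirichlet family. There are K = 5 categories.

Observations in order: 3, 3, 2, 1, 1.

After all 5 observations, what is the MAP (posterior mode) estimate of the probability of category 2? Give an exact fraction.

obs 1: x=3 → posterior Dirichlet(11/3, 7, 8, 3, 8)
obs 2: x=3 → posterior Dirichlet(11/3, 7, 8, 4, 8)
obs 3: x=2 → posterior Dirichlet(11/3, 7, 9, 4, 8)
obs 4: x=1 → posterior Dirichlet(11/3, 8, 9, 4, 8)
obs 5: x=1 → posterior Dirichlet(11/3, 9, 9, 4, 8)

12/43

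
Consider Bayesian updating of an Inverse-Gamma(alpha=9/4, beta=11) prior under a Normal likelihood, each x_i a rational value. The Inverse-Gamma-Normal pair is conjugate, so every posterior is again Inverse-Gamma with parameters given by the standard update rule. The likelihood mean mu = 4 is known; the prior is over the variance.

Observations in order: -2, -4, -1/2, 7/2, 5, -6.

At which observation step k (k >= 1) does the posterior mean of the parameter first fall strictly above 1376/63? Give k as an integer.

k = 2

obs 1: x=-2 → posterior Inverse-Gamma(11/4, 29)
obs 2: x=-4 → posterior Inverse-Gamma(13/4, 61)
obs 3: x=-1/2 → posterior Inverse-Gamma(15/4, 569/8)
obs 4: x=7/2 → posterior Inverse-Gamma(17/4, 285/4)
obs 5: x=5 → posterior Inverse-Gamma(19/4, 287/4)
obs 6: x=-6 → posterior Inverse-Gamma(21/4, 487/4)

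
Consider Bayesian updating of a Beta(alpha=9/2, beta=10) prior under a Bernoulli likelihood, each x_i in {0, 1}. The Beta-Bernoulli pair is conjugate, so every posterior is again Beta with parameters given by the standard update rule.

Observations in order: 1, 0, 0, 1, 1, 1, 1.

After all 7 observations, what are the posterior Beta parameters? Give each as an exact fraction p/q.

alpha=19/2, beta=12

obs 1: x=1 → posterior Beta(11/2, 10)
obs 2: x=0 → posterior Beta(11/2, 11)
obs 3: x=0 → posterior Beta(11/2, 12)
obs 4: x=1 → posterior Beta(13/2, 12)
obs 5: x=1 → posterior Beta(15/2, 12)
obs 6: x=1 → posterior Beta(17/2, 12)
obs 7: x=1 → posterior Beta(19/2, 12)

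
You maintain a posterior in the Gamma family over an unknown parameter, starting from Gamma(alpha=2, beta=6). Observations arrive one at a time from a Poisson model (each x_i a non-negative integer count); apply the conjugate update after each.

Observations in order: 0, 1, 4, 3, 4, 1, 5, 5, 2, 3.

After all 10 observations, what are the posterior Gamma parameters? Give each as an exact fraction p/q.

alpha=30, beta=16

obs 1: x=0 → posterior Gamma(2, 7)
obs 2: x=1 → posterior Gamma(3, 8)
obs 3: x=4 → posterior Gamma(7, 9)
obs 4: x=3 → posterior Gamma(10, 10)
obs 5: x=4 → posterior Gamma(14, 11)
obs 6: x=1 → posterior Gamma(15, 12)
obs 7: x=5 → posterior Gamma(20, 13)
obs 8: x=5 → posterior Gamma(25, 14)
obs 9: x=2 → posterior Gamma(27, 15)
obs 10: x=3 → posterior Gamma(30, 16)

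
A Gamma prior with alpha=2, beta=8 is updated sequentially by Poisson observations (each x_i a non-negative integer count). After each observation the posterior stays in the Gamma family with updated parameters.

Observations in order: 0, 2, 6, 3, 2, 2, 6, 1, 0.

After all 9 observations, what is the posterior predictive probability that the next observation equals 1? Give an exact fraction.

obs 1: x=0 → posterior Gamma(2, 9)
obs 2: x=2 → posterior Gamma(4, 10)
obs 3: x=6 → posterior Gamma(10, 11)
obs 4: x=3 → posterior Gamma(13, 12)
obs 5: x=2 → posterior Gamma(15, 13)
obs 6: x=2 → posterior Gamma(17, 14)
obs 7: x=6 → posterior Gamma(23, 15)
obs 8: x=1 → posterior Gamma(24, 16)
obs 9: x=0 → posterior Gamma(24, 17)

339448671314611904643504117121/1003694133789296026829803487232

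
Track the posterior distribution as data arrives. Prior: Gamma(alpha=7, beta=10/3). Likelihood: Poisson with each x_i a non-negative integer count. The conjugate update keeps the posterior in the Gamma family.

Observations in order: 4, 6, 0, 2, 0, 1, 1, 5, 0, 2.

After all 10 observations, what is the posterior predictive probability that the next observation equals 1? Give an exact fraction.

60528378991859466240000000000000000000000000000/234738979284454785993966072483842088719065378843

obs 1: x=4 → posterior Gamma(11, 13/3)
obs 2: x=6 → posterior Gamma(17, 16/3)
obs 3: x=0 → posterior Gamma(17, 19/3)
obs 4: x=2 → posterior Gamma(19, 22/3)
obs 5: x=0 → posterior Gamma(19, 25/3)
obs 6: x=1 → posterior Gamma(20, 28/3)
obs 7: x=1 → posterior Gamma(21, 31/3)
obs 8: x=5 → posterior Gamma(26, 34/3)
obs 9: x=0 → posterior Gamma(26, 37/3)
obs 10: x=2 → posterior Gamma(28, 40/3)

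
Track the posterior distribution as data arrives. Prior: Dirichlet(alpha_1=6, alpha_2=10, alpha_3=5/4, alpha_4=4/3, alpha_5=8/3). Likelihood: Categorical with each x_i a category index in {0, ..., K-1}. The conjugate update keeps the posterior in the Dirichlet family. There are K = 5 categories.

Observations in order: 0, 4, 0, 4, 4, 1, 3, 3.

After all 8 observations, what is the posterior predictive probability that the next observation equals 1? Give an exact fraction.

obs 1: x=0 → posterior Dirichlet(7, 10, 5/4, 4/3, 8/3)
obs 2: x=4 → posterior Dirichlet(7, 10, 5/4, 4/3, 11/3)
obs 3: x=0 → posterior Dirichlet(8, 10, 5/4, 4/3, 11/3)
obs 4: x=4 → posterior Dirichlet(8, 10, 5/4, 4/3, 14/3)
obs 5: x=4 → posterior Dirichlet(8, 10, 5/4, 4/3, 17/3)
obs 6: x=1 → posterior Dirichlet(8, 11, 5/4, 4/3, 17/3)
obs 7: x=3 → posterior Dirichlet(8, 11, 5/4, 7/3, 17/3)
obs 8: x=3 → posterior Dirichlet(8, 11, 5/4, 10/3, 17/3)

44/117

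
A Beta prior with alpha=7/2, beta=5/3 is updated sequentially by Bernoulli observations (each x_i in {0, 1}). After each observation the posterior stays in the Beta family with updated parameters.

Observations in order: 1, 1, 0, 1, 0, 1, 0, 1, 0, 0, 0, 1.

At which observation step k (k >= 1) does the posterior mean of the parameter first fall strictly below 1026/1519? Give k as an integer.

k = 3

obs 1: x=1 → posterior Beta(9/2, 5/3)
obs 2: x=1 → posterior Beta(11/2, 5/3)
obs 3: x=0 → posterior Beta(11/2, 8/3)
obs 4: x=1 → posterior Beta(13/2, 8/3)
obs 5: x=0 → posterior Beta(13/2, 11/3)
obs 6: x=1 → posterior Beta(15/2, 11/3)
obs 7: x=0 → posterior Beta(15/2, 14/3)
obs 8: x=1 → posterior Beta(17/2, 14/3)
obs 9: x=0 → posterior Beta(17/2, 17/3)
obs 10: x=0 → posterior Beta(17/2, 20/3)
obs 11: x=0 → posterior Beta(17/2, 23/3)
obs 12: x=1 → posterior Beta(19/2, 23/3)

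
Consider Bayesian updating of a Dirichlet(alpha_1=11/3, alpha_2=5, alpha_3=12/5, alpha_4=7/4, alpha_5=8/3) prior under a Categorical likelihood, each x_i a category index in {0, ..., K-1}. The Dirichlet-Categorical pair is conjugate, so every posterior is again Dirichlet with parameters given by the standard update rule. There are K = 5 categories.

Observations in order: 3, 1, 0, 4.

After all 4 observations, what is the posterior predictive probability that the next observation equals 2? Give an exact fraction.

obs 1: x=3 → posterior Dirichlet(11/3, 5, 12/5, 11/4, 8/3)
obs 2: x=1 → posterior Dirichlet(11/3, 6, 12/5, 11/4, 8/3)
obs 3: x=0 → posterior Dirichlet(14/3, 6, 12/5, 11/4, 8/3)
obs 4: x=4 → posterior Dirichlet(14/3, 6, 12/5, 11/4, 11/3)

144/1169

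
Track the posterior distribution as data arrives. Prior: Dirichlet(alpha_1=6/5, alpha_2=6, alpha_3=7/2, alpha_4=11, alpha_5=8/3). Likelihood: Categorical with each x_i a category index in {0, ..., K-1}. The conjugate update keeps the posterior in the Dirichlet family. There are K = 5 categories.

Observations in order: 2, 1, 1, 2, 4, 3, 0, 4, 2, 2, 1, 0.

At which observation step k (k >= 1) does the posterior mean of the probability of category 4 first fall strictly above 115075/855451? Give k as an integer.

k = 8

obs 1: x=2 → posterior Dirichlet(6/5, 6, 9/2, 11, 8/3)
obs 2: x=1 → posterior Dirichlet(6/5, 7, 9/2, 11, 8/3)
obs 3: x=1 → posterior Dirichlet(6/5, 8, 9/2, 11, 8/3)
obs 4: x=2 → posterior Dirichlet(6/5, 8, 11/2, 11, 8/3)
obs 5: x=4 → posterior Dirichlet(6/5, 8, 11/2, 11, 11/3)
obs 6: x=3 → posterior Dirichlet(6/5, 8, 11/2, 12, 11/3)
obs 7: x=0 → posterior Dirichlet(11/5, 8, 11/2, 12, 11/3)
obs 8: x=4 → posterior Dirichlet(11/5, 8, 11/2, 12, 14/3)
obs 9: x=2 → posterior Dirichlet(11/5, 8, 13/2, 12, 14/3)
obs 10: x=2 → posterior Dirichlet(11/5, 8, 15/2, 12, 14/3)
obs 11: x=1 → posterior Dirichlet(11/5, 9, 15/2, 12, 14/3)
obs 12: x=0 → posterior Dirichlet(16/5, 9, 15/2, 12, 14/3)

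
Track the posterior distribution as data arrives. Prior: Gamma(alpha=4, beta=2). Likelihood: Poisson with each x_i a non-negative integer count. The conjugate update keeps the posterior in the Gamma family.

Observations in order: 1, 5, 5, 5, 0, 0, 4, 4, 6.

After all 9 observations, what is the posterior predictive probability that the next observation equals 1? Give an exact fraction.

obs 1: x=1 → posterior Gamma(5, 3)
obs 2: x=5 → posterior Gamma(10, 4)
obs 3: x=5 → posterior Gamma(15, 5)
obs 4: x=5 → posterior Gamma(20, 6)
obs 5: x=0 → posterior Gamma(20, 7)
obs 6: x=0 → posterior Gamma(20, 8)
obs 7: x=4 → posterior Gamma(24, 9)
obs 8: x=4 → posterior Gamma(28, 10)
obs 9: x=6 → posterior Gamma(34, 11)

4343103876519020122367330577909807497/29533411457712160224222679458732048384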